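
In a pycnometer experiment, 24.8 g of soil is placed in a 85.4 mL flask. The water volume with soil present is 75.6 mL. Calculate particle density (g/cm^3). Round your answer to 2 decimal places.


Step 1: Volume of solids = flask volume - water volume with soil
Step 2: V_solids = 85.4 - 75.6 = 9.8 mL
Step 3: Particle density = mass / V_solids = 24.8 / 9.8 = 2.53 g/cm^3

2.53


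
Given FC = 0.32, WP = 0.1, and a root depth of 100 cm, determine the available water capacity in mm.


Step 1: Available water = (FC - WP) * depth * 10
Step 2: AW = (0.32 - 0.1) * 100 * 10
Step 3: AW = 0.22 * 100 * 10
Step 4: AW = 220.0 mm

220.0


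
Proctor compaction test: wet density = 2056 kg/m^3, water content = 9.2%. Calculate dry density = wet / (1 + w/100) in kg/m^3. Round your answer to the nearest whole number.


Step 1: Dry density = wet density / (1 + w/100)
Step 2: Dry density = 2056 / (1 + 9.2/100)
Step 3: Dry density = 2056 / 1.092
Step 4: Dry density = 1883 kg/m^3

1883


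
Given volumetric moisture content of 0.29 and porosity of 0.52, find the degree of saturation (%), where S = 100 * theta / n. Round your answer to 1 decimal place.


Step 1: S = 100 * theta_v / n
Step 2: S = 100 * 0.29 / 0.52
Step 3: S = 55.8%

55.8


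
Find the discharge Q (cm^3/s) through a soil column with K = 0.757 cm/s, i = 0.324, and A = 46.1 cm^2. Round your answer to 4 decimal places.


Step 1: Apply Darcy's law: Q = K * i * A
Step 2: Q = 0.757 * 0.324 * 46.1
Step 3: Q = 11.3069 cm^3/s

11.3069


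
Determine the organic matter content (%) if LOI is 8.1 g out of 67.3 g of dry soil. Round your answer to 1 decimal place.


Step 1: OM% = 100 * LOI / sample mass
Step 2: OM = 100 * 8.1 / 67.3
Step 3: OM = 12.0%

12.0


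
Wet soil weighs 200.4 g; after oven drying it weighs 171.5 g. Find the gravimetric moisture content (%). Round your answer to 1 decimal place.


Step 1: Water mass = wet - dry = 200.4 - 171.5 = 28.9 g
Step 2: w = 100 * water mass / dry mass
Step 3: w = 100 * 28.9 / 171.5 = 16.9%

16.9


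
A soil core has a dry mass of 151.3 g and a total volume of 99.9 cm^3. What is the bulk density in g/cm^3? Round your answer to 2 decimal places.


Step 1: Identify the formula: BD = dry mass / volume
Step 2: Substitute values: BD = 151.3 / 99.9
Step 3: BD = 1.51 g/cm^3

1.51


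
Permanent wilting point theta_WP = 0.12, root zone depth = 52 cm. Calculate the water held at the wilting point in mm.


Step 1: Water (mm) = theta_WP * depth * 10
Step 2: Water = 0.12 * 52 * 10
Step 3: Water = 62.4 mm

62.4


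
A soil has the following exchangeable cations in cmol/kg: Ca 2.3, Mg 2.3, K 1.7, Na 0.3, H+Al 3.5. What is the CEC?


Step 1: CEC = Ca + Mg + K + Na + (H+Al)
Step 2: CEC = 2.3 + 2.3 + 1.7 + 0.3 + 3.5
Step 3: CEC = 10.1 cmol/kg

10.1


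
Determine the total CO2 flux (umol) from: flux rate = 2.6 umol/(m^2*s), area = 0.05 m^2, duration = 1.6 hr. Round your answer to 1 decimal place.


Step 1: Convert time to seconds: 1.6 hr * 3600 = 5760.0 s
Step 2: Total = flux * area * time_s
Step 3: Total = 2.6 * 0.05 * 5760.0
Step 4: Total = 748.8 umol

748.8


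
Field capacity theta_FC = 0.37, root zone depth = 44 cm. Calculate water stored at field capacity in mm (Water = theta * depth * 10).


Step 1: Water (mm) = theta_FC * depth (cm) * 10
Step 2: Water = 0.37 * 44 * 10
Step 3: Water = 162.8 mm

162.8


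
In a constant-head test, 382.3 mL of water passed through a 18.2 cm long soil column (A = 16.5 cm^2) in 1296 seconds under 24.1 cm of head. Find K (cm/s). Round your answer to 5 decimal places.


Step 1: K = Q * L / (A * t * h)
Step 2: Numerator = 382.3 * 18.2 = 6957.86
Step 3: Denominator = 16.5 * 1296 * 24.1 = 515354.4
Step 4: K = 6957.86 / 515354.4 = 0.0135 cm/s

0.0135


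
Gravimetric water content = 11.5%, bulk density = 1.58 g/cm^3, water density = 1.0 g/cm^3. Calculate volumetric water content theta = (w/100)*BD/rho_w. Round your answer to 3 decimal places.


Step 1: theta = (w / 100) * BD / rho_w
Step 2: theta = (11.5 / 100) * 1.58 / 1.0
Step 3: theta = 0.115 * 1.58
Step 4: theta = 0.182

0.182


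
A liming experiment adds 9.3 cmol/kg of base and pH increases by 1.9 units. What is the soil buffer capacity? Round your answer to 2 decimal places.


Step 1: BC = change in base / change in pH
Step 2: BC = 9.3 / 1.9
Step 3: BC = 4.89 cmol/(kg*pH unit)

4.89


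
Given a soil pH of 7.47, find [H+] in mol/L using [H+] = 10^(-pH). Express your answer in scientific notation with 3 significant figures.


Step 1: [H+] = 10^(-pH)
Step 2: [H+] = 10^(-7.47)
Step 3: [H+] = 3.39e-08 mol/L

3.39e-08


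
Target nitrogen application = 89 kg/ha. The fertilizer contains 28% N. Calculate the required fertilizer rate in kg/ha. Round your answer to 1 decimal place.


Step 1: Fertilizer rate = target N / (N content / 100)
Step 2: Rate = 89 / (28 / 100)
Step 3: Rate = 89 / 0.28
Step 4: Rate = 317.9 kg/ha

317.9


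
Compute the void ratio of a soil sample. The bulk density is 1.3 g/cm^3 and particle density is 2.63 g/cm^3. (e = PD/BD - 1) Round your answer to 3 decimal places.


Step 1: e = PD / BD - 1
Step 2: e = 2.63 / 1.3 - 1
Step 3: e = 2.02308 - 1
Step 4: e = 1.023

1.023


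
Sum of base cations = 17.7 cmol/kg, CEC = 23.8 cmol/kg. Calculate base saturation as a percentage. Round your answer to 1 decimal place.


Step 1: BS = 100 * (sum of bases) / CEC
Step 2: BS = 100 * 17.7 / 23.8
Step 3: BS = 74.4%

74.4


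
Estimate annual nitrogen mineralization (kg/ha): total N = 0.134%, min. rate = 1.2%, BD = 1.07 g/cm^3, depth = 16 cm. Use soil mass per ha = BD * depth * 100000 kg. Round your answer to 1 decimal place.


Step 1: Soil mass per ha = BD * depth * 100000 = 1.07 * 16 * 100000 = 1712000 kg
Step 2: Total N pool = soil mass * N%/100 = 1712000 * 0.134/100 = 2294.08 kg/ha
Step 3: N mineralized = N pool * rate%/100 = 2294.08 * 1.2/100 = 27.5 kg/ha/yr

27.5


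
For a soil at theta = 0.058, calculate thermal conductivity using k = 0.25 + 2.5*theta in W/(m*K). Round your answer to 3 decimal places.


Step 1: k = 0.25 + 2.5 * theta
Step 2: k = 0.25 + 2.5 * 0.058
Step 3: k = 0.25 + 0.145
Step 4: k = 0.395 W/(m*K)

0.395


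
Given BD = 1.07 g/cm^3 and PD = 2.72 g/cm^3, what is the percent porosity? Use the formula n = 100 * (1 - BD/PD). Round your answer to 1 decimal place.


Step 1: Formula: n = 100 * (1 - BD / PD)
Step 2: n = 100 * (1 - 1.07 / 2.72)
Step 3: n = 100 * (1 - 0.39338)
Step 4: n = 60.7%

60.7


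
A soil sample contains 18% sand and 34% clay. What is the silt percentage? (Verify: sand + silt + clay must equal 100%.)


Step 1: sand + silt + clay = 100%
Step 2: silt = 100 - sand - clay
Step 3: silt = 100 - 18 - 34
Step 4: silt = 48%

48


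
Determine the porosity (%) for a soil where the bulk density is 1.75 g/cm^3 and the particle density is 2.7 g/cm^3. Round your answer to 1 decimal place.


Step 1: Formula: n = 100 * (1 - BD / PD)
Step 2: n = 100 * (1 - 1.75 / 2.7)
Step 3: n = 100 * (1 - 0.64815)
Step 4: n = 35.2%

35.2


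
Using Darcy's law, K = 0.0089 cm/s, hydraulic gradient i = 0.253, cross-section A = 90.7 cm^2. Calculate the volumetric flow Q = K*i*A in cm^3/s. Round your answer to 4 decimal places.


Step 1: Apply Darcy's law: Q = K * i * A
Step 2: Q = 0.0089 * 0.253 * 90.7
Step 3: Q = 0.2042 cm^3/s

0.2042


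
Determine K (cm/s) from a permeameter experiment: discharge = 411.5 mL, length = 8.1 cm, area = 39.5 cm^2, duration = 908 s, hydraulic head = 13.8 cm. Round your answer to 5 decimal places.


Step 1: K = Q * L / (A * t * h)
Step 2: Numerator = 411.5 * 8.1 = 3333.15
Step 3: Denominator = 39.5 * 908 * 13.8 = 494950.8
Step 4: K = 3333.15 / 494950.8 = 0.00673 cm/s

0.00673


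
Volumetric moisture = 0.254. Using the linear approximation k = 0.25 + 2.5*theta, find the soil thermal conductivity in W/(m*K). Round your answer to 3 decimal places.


Step 1: k = 0.25 + 2.5 * theta
Step 2: k = 0.25 + 2.5 * 0.254
Step 3: k = 0.25 + 0.635
Step 4: k = 0.885 W/(m*K)

0.885


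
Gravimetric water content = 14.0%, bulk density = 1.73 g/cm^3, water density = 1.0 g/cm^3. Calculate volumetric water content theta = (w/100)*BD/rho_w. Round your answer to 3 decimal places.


Step 1: theta = (w / 100) * BD / rho_w
Step 2: theta = (14.0 / 100) * 1.73 / 1.0
Step 3: theta = 0.14 * 1.73
Step 4: theta = 0.242

0.242


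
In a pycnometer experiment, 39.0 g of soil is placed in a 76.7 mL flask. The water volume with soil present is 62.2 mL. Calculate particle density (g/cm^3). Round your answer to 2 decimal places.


Step 1: Volume of solids = flask volume - water volume with soil
Step 2: V_solids = 76.7 - 62.2 = 14.5 mL
Step 3: Particle density = mass / V_solids = 39.0 / 14.5 = 2.69 g/cm^3

2.69


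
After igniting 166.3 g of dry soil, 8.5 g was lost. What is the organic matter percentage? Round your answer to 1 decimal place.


Step 1: OM% = 100 * LOI / sample mass
Step 2: OM = 100 * 8.5 / 166.3
Step 3: OM = 5.1%

5.1


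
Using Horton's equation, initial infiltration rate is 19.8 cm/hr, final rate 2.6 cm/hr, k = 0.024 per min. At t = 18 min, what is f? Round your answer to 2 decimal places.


Step 1: f = fc + (f0 - fc) * exp(-k * t)
Step 2: exp(-0.024 * 18) = 0.649209
Step 3: f = 2.6 + (19.8 - 2.6) * 0.649209
Step 4: f = 2.6 + 17.2 * 0.649209
Step 5: f = 13.77 cm/hr

13.77


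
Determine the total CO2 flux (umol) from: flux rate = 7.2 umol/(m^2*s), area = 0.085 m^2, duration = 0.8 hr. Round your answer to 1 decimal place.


Step 1: Convert time to seconds: 0.8 hr * 3600 = 2880.0 s
Step 2: Total = flux * area * time_s
Step 3: Total = 7.2 * 0.085 * 2880.0
Step 4: Total = 1762.6 umol

1762.6


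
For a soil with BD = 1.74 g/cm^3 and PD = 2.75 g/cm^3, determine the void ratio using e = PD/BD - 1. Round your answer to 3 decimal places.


Step 1: e = PD / BD - 1
Step 2: e = 2.75 / 1.74 - 1
Step 3: e = 1.58046 - 1
Step 4: e = 0.58

0.58


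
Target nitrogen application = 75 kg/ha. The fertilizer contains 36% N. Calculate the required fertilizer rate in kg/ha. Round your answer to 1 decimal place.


Step 1: Fertilizer rate = target N / (N content / 100)
Step 2: Rate = 75 / (36 / 100)
Step 3: Rate = 75 / 0.36
Step 4: Rate = 208.3 kg/ha

208.3


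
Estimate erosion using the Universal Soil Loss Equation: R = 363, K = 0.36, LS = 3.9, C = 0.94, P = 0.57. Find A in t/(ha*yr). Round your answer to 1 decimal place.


Step 1: A = R * K * LS * C * P
Step 2: R * K = 363 * 0.36 = 130.68
Step 3: (R*K) * LS = 130.68 * 3.9 = 509.652
Step 4: * C * P = 509.652 * 0.94 * 0.57 = 273.1
Step 5: A = 273.1 t/(ha*yr)

273.1


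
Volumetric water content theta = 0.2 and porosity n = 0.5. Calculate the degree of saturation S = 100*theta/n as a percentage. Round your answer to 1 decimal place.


Step 1: S = 100 * theta_v / n
Step 2: S = 100 * 0.2 / 0.5
Step 3: S = 40.0%

40.0


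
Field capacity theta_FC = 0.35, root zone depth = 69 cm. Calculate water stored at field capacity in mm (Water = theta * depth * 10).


Step 1: Water (mm) = theta_FC * depth (cm) * 10
Step 2: Water = 0.35 * 69 * 10
Step 3: Water = 241.5 mm

241.5


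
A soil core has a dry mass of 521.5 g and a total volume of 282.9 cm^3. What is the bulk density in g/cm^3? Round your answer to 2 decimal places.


Step 1: Identify the formula: BD = dry mass / volume
Step 2: Substitute values: BD = 521.5 / 282.9
Step 3: BD = 1.84 g/cm^3

1.84


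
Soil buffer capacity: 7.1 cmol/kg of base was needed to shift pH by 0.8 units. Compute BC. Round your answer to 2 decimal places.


Step 1: BC = change in base / change in pH
Step 2: BC = 7.1 / 0.8
Step 3: BC = 8.88 cmol/(kg*pH unit)

8.88


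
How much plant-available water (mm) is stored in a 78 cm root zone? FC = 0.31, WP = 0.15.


Step 1: Available water = (FC - WP) * depth * 10
Step 2: AW = (0.31 - 0.15) * 78 * 10
Step 3: AW = 0.16 * 78 * 10
Step 4: AW = 124.8 mm

124.8


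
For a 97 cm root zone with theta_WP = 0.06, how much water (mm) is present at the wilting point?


Step 1: Water (mm) = theta_WP * depth * 10
Step 2: Water = 0.06 * 97 * 10
Step 3: Water = 58.2 mm

58.2


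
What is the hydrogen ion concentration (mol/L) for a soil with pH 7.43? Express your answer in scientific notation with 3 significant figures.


Step 1: [H+] = 10^(-pH)
Step 2: [H+] = 10^(-7.43)
Step 3: [H+] = 3.72e-08 mol/L

3.72e-08


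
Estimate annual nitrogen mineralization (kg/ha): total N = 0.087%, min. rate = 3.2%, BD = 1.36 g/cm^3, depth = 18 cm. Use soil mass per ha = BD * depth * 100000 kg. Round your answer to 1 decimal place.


Step 1: Soil mass per ha = BD * depth * 100000 = 1.36 * 18 * 100000 = 2448000 kg
Step 2: Total N pool = soil mass * N%/100 = 2448000 * 0.087/100 = 2129.76 kg/ha
Step 3: N mineralized = N pool * rate%/100 = 2129.76 * 3.2/100 = 68.2 kg/ha/yr

68.2


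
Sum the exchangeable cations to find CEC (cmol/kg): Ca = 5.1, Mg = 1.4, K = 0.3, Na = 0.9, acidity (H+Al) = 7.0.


Step 1: CEC = Ca + Mg + K + Na + (H+Al)
Step 2: CEC = 5.1 + 1.4 + 0.3 + 0.9 + 7.0
Step 3: CEC = 14.7 cmol/kg

14.7


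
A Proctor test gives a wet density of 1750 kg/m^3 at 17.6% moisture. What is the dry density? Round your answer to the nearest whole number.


Step 1: Dry density = wet density / (1 + w/100)
Step 2: Dry density = 1750 / (1 + 17.6/100)
Step 3: Dry density = 1750 / 1.176
Step 4: Dry density = 1488 kg/m^3

1488


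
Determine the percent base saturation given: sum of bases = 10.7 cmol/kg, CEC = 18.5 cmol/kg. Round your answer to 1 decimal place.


Step 1: BS = 100 * (sum of bases) / CEC
Step 2: BS = 100 * 10.7 / 18.5
Step 3: BS = 57.8%

57.8


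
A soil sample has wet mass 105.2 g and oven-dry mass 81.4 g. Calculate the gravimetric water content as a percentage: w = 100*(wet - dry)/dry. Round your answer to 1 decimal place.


Step 1: Water mass = wet - dry = 105.2 - 81.4 = 23.8 g
Step 2: w = 100 * water mass / dry mass
Step 3: w = 100 * 23.8 / 81.4 = 29.2%

29.2


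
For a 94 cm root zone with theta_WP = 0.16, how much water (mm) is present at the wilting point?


Step 1: Water (mm) = theta_WP * depth * 10
Step 2: Water = 0.16 * 94 * 10
Step 3: Water = 150.4 mm

150.4


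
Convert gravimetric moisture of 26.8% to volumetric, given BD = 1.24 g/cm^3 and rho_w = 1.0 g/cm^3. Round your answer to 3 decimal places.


Step 1: theta = (w / 100) * BD / rho_w
Step 2: theta = (26.8 / 100) * 1.24 / 1.0
Step 3: theta = 0.268 * 1.24
Step 4: theta = 0.332

0.332


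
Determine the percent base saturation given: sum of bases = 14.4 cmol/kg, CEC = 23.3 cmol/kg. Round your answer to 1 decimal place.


Step 1: BS = 100 * (sum of bases) / CEC
Step 2: BS = 100 * 14.4 / 23.3
Step 3: BS = 61.8%

61.8


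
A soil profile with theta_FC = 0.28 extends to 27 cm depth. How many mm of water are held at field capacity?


Step 1: Water (mm) = theta_FC * depth (cm) * 10
Step 2: Water = 0.28 * 27 * 10
Step 3: Water = 75.6 mm

75.6


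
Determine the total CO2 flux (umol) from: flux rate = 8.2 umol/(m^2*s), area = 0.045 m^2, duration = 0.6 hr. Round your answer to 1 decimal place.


Step 1: Convert time to seconds: 0.6 hr * 3600 = 2160.0 s
Step 2: Total = flux * area * time_s
Step 3: Total = 8.2 * 0.045 * 2160.0
Step 4: Total = 797.0 umol

797.0


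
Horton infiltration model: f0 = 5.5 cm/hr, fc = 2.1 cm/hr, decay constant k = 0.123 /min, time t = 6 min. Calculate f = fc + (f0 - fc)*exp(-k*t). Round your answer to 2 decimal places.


Step 1: f = fc + (f0 - fc) * exp(-k * t)
Step 2: exp(-0.123 * 6) = 0.478069
Step 3: f = 2.1 + (5.5 - 2.1) * 0.478069
Step 4: f = 2.1 + 3.4 * 0.478069
Step 5: f = 3.73 cm/hr

3.73


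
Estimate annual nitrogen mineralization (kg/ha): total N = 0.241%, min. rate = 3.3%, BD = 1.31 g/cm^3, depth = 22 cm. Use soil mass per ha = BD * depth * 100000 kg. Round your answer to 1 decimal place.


Step 1: Soil mass per ha = BD * depth * 100000 = 1.31 * 22 * 100000 = 2882000 kg
Step 2: Total N pool = soil mass * N%/100 = 2882000 * 0.241/100 = 6945.62 kg/ha
Step 3: N mineralized = N pool * rate%/100 = 6945.62 * 3.3/100 = 229.2 kg/ha/yr

229.2


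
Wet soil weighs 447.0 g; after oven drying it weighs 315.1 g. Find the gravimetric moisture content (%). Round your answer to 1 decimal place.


Step 1: Water mass = wet - dry = 447.0 - 315.1 = 131.9 g
Step 2: w = 100 * water mass / dry mass
Step 3: w = 100 * 131.9 / 315.1 = 41.9%

41.9


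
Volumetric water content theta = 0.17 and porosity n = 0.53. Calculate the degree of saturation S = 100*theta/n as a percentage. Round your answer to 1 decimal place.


Step 1: S = 100 * theta_v / n
Step 2: S = 100 * 0.17 / 0.53
Step 3: S = 32.1%

32.1


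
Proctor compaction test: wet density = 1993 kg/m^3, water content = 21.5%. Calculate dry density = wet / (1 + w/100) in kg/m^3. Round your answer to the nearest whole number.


Step 1: Dry density = wet density / (1 + w/100)
Step 2: Dry density = 1993 / (1 + 21.5/100)
Step 3: Dry density = 1993 / 1.215
Step 4: Dry density = 1640 kg/m^3

1640


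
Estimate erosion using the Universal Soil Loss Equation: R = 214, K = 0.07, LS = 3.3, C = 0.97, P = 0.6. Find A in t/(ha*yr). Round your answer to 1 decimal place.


Step 1: A = R * K * LS * C * P
Step 2: R * K = 214 * 0.07 = 14.98
Step 3: (R*K) * LS = 14.98 * 3.3 = 49.434
Step 4: * C * P = 49.434 * 0.97 * 0.6 = 28.8
Step 5: A = 28.8 t/(ha*yr)

28.8


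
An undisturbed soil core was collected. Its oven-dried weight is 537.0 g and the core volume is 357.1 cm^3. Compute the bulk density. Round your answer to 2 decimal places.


Step 1: Identify the formula: BD = dry mass / volume
Step 2: Substitute values: BD = 537.0 / 357.1
Step 3: BD = 1.5 g/cm^3

1.5


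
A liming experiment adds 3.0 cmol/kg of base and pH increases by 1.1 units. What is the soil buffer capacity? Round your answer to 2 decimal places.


Step 1: BC = change in base / change in pH
Step 2: BC = 3.0 / 1.1
Step 3: BC = 2.73 cmol/(kg*pH unit)

2.73


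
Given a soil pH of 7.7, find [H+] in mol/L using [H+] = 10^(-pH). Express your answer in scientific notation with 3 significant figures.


Step 1: [H+] = 10^(-pH)
Step 2: [H+] = 10^(-7.7)
Step 3: [H+] = 2.00e-08 mol/L

2.00e-08


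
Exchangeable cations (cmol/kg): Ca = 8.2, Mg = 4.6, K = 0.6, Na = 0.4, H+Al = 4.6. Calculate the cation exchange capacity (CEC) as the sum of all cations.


Step 1: CEC = Ca + Mg + K + Na + (H+Al)
Step 2: CEC = 8.2 + 4.6 + 0.6 + 0.4 + 4.6
Step 3: CEC = 18.4 cmol/kg

18.4


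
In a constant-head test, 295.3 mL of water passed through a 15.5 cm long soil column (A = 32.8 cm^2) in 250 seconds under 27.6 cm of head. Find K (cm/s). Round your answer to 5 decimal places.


Step 1: K = Q * L / (A * t * h)
Step 2: Numerator = 295.3 * 15.5 = 4577.15
Step 3: Denominator = 32.8 * 250 * 27.6 = 226320.0
Step 4: K = 4577.15 / 226320.0 = 0.02022 cm/s

0.02022


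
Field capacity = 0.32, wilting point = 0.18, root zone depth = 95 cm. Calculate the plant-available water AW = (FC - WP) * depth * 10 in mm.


Step 1: Available water = (FC - WP) * depth * 10
Step 2: AW = (0.32 - 0.18) * 95 * 10
Step 3: AW = 0.14 * 95 * 10
Step 4: AW = 133.0 mm

133.0


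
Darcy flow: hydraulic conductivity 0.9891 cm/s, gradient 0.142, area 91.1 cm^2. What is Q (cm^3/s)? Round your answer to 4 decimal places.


Step 1: Apply Darcy's law: Q = K * i * A
Step 2: Q = 0.9891 * 0.142 * 91.1
Step 3: Q = 12.7952 cm^3/s

12.7952


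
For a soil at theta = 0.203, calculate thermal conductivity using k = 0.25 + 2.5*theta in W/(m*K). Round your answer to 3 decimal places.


Step 1: k = 0.25 + 2.5 * theta
Step 2: k = 0.25 + 2.5 * 0.203
Step 3: k = 0.25 + 0.508
Step 4: k = 0.758 W/(m*K)

0.758


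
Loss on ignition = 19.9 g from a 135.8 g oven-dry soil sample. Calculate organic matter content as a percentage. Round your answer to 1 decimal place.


Step 1: OM% = 100 * LOI / sample mass
Step 2: OM = 100 * 19.9 / 135.8
Step 3: OM = 14.7%

14.7


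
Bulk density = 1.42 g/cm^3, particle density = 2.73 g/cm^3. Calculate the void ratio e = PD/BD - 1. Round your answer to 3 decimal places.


Step 1: e = PD / BD - 1
Step 2: e = 2.73 / 1.42 - 1
Step 3: e = 1.92254 - 1
Step 4: e = 0.923

0.923


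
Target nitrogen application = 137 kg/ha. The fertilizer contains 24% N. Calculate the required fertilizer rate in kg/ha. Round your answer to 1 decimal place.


Step 1: Fertilizer rate = target N / (N content / 100)
Step 2: Rate = 137 / (24 / 100)
Step 3: Rate = 137 / 0.24
Step 4: Rate = 570.8 kg/ha

570.8


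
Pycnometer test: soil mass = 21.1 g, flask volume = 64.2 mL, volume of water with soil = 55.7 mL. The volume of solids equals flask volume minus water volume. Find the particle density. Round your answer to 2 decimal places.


Step 1: Volume of solids = flask volume - water volume with soil
Step 2: V_solids = 64.2 - 55.7 = 8.5 mL
Step 3: Particle density = mass / V_solids = 21.1 / 8.5 = 2.48 g/cm^3

2.48


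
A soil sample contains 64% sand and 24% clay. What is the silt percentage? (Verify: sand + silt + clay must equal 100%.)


Step 1: sand + silt + clay = 100%
Step 2: silt = 100 - sand - clay
Step 3: silt = 100 - 64 - 24
Step 4: silt = 12%

12


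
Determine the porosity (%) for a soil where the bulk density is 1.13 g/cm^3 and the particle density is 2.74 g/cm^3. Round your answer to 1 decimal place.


Step 1: Formula: n = 100 * (1 - BD / PD)
Step 2: n = 100 * (1 - 1.13 / 2.74)
Step 3: n = 100 * (1 - 0.41241)
Step 4: n = 58.8%

58.8


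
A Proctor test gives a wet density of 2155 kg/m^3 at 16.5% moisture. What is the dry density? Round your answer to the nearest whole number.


Step 1: Dry density = wet density / (1 + w/100)
Step 2: Dry density = 2155 / (1 + 16.5/100)
Step 3: Dry density = 2155 / 1.165
Step 4: Dry density = 1850 kg/m^3

1850


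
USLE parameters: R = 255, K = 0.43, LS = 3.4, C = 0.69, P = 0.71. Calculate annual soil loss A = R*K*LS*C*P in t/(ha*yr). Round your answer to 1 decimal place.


Step 1: A = R * K * LS * C * P
Step 2: R * K = 255 * 0.43 = 109.65
Step 3: (R*K) * LS = 109.65 * 3.4 = 372.81
Step 4: * C * P = 372.81 * 0.69 * 0.71 = 182.6
Step 5: A = 182.6 t/(ha*yr)

182.6


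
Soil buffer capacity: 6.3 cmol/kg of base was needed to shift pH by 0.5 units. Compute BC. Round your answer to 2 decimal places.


Step 1: BC = change in base / change in pH
Step 2: BC = 6.3 / 0.5
Step 3: BC = 12.6 cmol/(kg*pH unit)

12.6


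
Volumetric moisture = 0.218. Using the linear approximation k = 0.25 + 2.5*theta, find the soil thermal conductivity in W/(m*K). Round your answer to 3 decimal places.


Step 1: k = 0.25 + 2.5 * theta
Step 2: k = 0.25 + 2.5 * 0.218
Step 3: k = 0.25 + 0.545
Step 4: k = 0.795 W/(m*K)

0.795


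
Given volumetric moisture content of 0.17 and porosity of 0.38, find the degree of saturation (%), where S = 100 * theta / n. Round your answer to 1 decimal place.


Step 1: S = 100 * theta_v / n
Step 2: S = 100 * 0.17 / 0.38
Step 3: S = 44.7%

44.7


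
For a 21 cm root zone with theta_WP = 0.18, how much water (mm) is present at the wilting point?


Step 1: Water (mm) = theta_WP * depth * 10
Step 2: Water = 0.18 * 21 * 10
Step 3: Water = 37.8 mm

37.8


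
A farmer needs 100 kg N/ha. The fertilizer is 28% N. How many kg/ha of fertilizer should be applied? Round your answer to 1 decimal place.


Step 1: Fertilizer rate = target N / (N content / 100)
Step 2: Rate = 100 / (28 / 100)
Step 3: Rate = 100 / 0.28
Step 4: Rate = 357.1 kg/ha

357.1


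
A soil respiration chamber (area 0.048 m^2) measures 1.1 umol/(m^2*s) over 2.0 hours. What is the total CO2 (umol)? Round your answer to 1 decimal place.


Step 1: Convert time to seconds: 2.0 hr * 3600 = 7200.0 s
Step 2: Total = flux * area * time_s
Step 3: Total = 1.1 * 0.048 * 7200.0
Step 4: Total = 380.2 umol

380.2


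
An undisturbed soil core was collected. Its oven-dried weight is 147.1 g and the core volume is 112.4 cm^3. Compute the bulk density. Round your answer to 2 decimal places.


Step 1: Identify the formula: BD = dry mass / volume
Step 2: Substitute values: BD = 147.1 / 112.4
Step 3: BD = 1.31 g/cm^3

1.31


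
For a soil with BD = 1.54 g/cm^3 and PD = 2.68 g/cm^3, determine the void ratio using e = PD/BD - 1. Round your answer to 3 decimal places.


Step 1: e = PD / BD - 1
Step 2: e = 2.68 / 1.54 - 1
Step 3: e = 1.74026 - 1
Step 4: e = 0.74

0.74


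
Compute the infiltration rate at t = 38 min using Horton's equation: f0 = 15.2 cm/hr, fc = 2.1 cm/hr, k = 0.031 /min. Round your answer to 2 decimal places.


Step 1: f = fc + (f0 - fc) * exp(-k * t)
Step 2: exp(-0.031 * 38) = 0.307894
Step 3: f = 2.1 + (15.2 - 2.1) * 0.307894
Step 4: f = 2.1 + 13.1 * 0.307894
Step 5: f = 6.13 cm/hr

6.13


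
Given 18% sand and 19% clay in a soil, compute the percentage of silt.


Step 1: sand + silt + clay = 100%
Step 2: silt = 100 - sand - clay
Step 3: silt = 100 - 18 - 19
Step 4: silt = 63%

63


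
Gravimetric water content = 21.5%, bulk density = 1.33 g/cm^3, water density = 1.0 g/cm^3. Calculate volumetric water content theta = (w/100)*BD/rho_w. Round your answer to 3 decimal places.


Step 1: theta = (w / 100) * BD / rho_w
Step 2: theta = (21.5 / 100) * 1.33 / 1.0
Step 3: theta = 0.215 * 1.33
Step 4: theta = 0.286

0.286


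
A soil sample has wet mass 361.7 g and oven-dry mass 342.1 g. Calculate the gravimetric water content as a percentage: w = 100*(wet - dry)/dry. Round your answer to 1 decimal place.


Step 1: Water mass = wet - dry = 361.7 - 342.1 = 19.6 g
Step 2: w = 100 * water mass / dry mass
Step 3: w = 100 * 19.6 / 342.1 = 5.7%

5.7


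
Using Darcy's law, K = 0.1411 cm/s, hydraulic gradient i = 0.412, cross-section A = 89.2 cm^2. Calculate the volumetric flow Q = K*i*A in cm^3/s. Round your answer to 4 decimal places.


Step 1: Apply Darcy's law: Q = K * i * A
Step 2: Q = 0.1411 * 0.412 * 89.2
Step 3: Q = 5.1855 cm^3/s

5.1855


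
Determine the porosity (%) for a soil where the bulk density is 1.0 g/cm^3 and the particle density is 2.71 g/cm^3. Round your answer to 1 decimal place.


Step 1: Formula: n = 100 * (1 - BD / PD)
Step 2: n = 100 * (1 - 1.0 / 2.71)
Step 3: n = 100 * (1 - 0.369)
Step 4: n = 63.1%

63.1


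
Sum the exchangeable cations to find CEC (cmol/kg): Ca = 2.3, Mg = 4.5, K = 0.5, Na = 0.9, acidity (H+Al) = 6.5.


Step 1: CEC = Ca + Mg + K + Na + (H+Al)
Step 2: CEC = 2.3 + 4.5 + 0.5 + 0.9 + 6.5
Step 3: CEC = 14.7 cmol/kg

14.7


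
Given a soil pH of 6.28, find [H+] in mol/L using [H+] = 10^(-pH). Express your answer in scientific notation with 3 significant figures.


Step 1: [H+] = 10^(-pH)
Step 2: [H+] = 10^(-6.28)
Step 3: [H+] = 5.25e-07 mol/L

5.25e-07


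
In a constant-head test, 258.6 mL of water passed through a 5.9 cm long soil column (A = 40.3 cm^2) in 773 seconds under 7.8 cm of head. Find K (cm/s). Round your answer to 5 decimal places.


Step 1: K = Q * L / (A * t * h)
Step 2: Numerator = 258.6 * 5.9 = 1525.74
Step 3: Denominator = 40.3 * 773 * 7.8 = 242984.82
Step 4: K = 1525.74 / 242984.82 = 0.00628 cm/s

0.00628


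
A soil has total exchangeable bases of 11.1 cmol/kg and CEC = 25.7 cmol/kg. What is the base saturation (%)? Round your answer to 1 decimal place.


Step 1: BS = 100 * (sum of bases) / CEC
Step 2: BS = 100 * 11.1 / 25.7
Step 3: BS = 43.2%

43.2


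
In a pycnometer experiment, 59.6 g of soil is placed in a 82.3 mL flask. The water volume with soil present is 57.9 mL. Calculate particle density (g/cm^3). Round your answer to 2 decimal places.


Step 1: Volume of solids = flask volume - water volume with soil
Step 2: V_solids = 82.3 - 57.9 = 24.4 mL
Step 3: Particle density = mass / V_solids = 59.6 / 24.4 = 2.44 g/cm^3

2.44


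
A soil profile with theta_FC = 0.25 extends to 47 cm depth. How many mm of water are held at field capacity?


Step 1: Water (mm) = theta_FC * depth (cm) * 10
Step 2: Water = 0.25 * 47 * 10
Step 3: Water = 117.5 mm

117.5


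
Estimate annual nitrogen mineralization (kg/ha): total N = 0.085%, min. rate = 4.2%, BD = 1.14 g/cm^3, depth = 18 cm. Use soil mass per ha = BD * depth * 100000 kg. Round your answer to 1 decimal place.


Step 1: Soil mass per ha = BD * depth * 100000 = 1.14 * 18 * 100000 = 2052000 kg
Step 2: Total N pool = soil mass * N%/100 = 2052000 * 0.085/100 = 1744.2 kg/ha
Step 3: N mineralized = N pool * rate%/100 = 1744.2 * 4.2/100 = 73.3 kg/ha/yr

73.3


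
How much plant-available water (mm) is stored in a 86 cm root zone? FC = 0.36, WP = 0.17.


Step 1: Available water = (FC - WP) * depth * 10
Step 2: AW = (0.36 - 0.17) * 86 * 10
Step 3: AW = 0.19 * 86 * 10
Step 4: AW = 163.4 mm

163.4


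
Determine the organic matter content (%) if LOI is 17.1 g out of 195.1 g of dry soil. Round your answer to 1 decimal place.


Step 1: OM% = 100 * LOI / sample mass
Step 2: OM = 100 * 17.1 / 195.1
Step 3: OM = 8.8%

8.8


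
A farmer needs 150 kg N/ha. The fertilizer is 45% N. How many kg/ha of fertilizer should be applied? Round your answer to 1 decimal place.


Step 1: Fertilizer rate = target N / (N content / 100)
Step 2: Rate = 150 / (45 / 100)
Step 3: Rate = 150 / 0.45
Step 4: Rate = 333.3 kg/ha

333.3


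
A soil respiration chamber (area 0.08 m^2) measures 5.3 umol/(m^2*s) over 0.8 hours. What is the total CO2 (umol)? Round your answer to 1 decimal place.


Step 1: Convert time to seconds: 0.8 hr * 3600 = 2880.0 s
Step 2: Total = flux * area * time_s
Step 3: Total = 5.3 * 0.08 * 2880.0
Step 4: Total = 1221.1 umol

1221.1


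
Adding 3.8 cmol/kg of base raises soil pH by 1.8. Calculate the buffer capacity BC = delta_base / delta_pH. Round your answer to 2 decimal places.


Step 1: BC = change in base / change in pH
Step 2: BC = 3.8 / 1.8
Step 3: BC = 2.11 cmol/(kg*pH unit)

2.11


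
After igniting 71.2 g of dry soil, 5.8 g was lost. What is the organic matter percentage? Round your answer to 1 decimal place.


Step 1: OM% = 100 * LOI / sample mass
Step 2: OM = 100 * 5.8 / 71.2
Step 3: OM = 8.1%

8.1


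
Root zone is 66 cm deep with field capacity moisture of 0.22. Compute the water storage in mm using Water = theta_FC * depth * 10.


Step 1: Water (mm) = theta_FC * depth (cm) * 10
Step 2: Water = 0.22 * 66 * 10
Step 3: Water = 145.2 mm

145.2


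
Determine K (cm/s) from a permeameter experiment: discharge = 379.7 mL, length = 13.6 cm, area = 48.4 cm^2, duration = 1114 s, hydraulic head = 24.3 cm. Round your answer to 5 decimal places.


Step 1: K = Q * L / (A * t * h)
Step 2: Numerator = 379.7 * 13.6 = 5163.92
Step 3: Denominator = 48.4 * 1114 * 24.3 = 1310197.68
Step 4: K = 5163.92 / 1310197.68 = 0.00394 cm/s

0.00394


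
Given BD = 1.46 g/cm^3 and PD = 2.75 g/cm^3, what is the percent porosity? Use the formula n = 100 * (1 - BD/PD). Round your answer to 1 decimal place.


Step 1: Formula: n = 100 * (1 - BD / PD)
Step 2: n = 100 * (1 - 1.46 / 2.75)
Step 3: n = 100 * (1 - 0.53091)
Step 4: n = 46.9%

46.9


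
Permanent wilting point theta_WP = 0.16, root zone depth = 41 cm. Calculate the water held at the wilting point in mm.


Step 1: Water (mm) = theta_WP * depth * 10
Step 2: Water = 0.16 * 41 * 10
Step 3: Water = 65.6 mm

65.6


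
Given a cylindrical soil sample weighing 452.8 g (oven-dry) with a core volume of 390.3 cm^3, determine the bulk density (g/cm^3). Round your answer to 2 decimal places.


Step 1: Identify the formula: BD = dry mass / volume
Step 2: Substitute values: BD = 452.8 / 390.3
Step 3: BD = 1.16 g/cm^3

1.16


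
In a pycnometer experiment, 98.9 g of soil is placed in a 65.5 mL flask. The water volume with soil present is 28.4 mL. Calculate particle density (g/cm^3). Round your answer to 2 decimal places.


Step 1: Volume of solids = flask volume - water volume with soil
Step 2: V_solids = 65.5 - 28.4 = 37.1 mL
Step 3: Particle density = mass / V_solids = 98.9 / 37.1 = 2.67 g/cm^3

2.67


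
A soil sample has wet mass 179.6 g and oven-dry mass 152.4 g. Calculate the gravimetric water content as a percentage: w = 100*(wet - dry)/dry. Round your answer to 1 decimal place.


Step 1: Water mass = wet - dry = 179.6 - 152.4 = 27.2 g
Step 2: w = 100 * water mass / dry mass
Step 3: w = 100 * 27.2 / 152.4 = 17.8%

17.8


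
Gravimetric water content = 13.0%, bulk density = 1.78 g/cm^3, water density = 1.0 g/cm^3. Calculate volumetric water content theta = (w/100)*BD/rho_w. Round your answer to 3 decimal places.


Step 1: theta = (w / 100) * BD / rho_w
Step 2: theta = (13.0 / 100) * 1.78 / 1.0
Step 3: theta = 0.13 * 1.78
Step 4: theta = 0.231

0.231


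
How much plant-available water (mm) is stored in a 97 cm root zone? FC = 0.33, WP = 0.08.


Step 1: Available water = (FC - WP) * depth * 10
Step 2: AW = (0.33 - 0.08) * 97 * 10
Step 3: AW = 0.25 * 97 * 10
Step 4: AW = 242.5 mm

242.5


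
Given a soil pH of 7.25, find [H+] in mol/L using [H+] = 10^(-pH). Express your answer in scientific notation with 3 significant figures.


Step 1: [H+] = 10^(-pH)
Step 2: [H+] = 10^(-7.25)
Step 3: [H+] = 5.62e-08 mol/L

5.62e-08


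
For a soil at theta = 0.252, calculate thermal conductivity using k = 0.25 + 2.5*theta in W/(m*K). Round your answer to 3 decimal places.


Step 1: k = 0.25 + 2.5 * theta
Step 2: k = 0.25 + 2.5 * 0.252
Step 3: k = 0.25 + 0.63
Step 4: k = 0.88 W/(m*K)

0.88


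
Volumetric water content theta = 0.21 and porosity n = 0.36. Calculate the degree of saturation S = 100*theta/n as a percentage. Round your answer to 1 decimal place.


Step 1: S = 100 * theta_v / n
Step 2: S = 100 * 0.21 / 0.36
Step 3: S = 58.3%

58.3


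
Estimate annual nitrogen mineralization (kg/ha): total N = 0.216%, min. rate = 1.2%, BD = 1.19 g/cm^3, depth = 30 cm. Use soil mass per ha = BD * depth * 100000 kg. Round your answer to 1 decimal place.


Step 1: Soil mass per ha = BD * depth * 100000 = 1.19 * 30 * 100000 = 3570000 kg
Step 2: Total N pool = soil mass * N%/100 = 3570000 * 0.216/100 = 7711.2 kg/ha
Step 3: N mineralized = N pool * rate%/100 = 7711.2 * 1.2/100 = 92.5 kg/ha/yr

92.5


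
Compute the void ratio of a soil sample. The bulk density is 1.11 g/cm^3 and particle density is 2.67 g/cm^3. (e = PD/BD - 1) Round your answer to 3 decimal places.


Step 1: e = PD / BD - 1
Step 2: e = 2.67 / 1.11 - 1
Step 3: e = 2.40541 - 1
Step 4: e = 1.405

1.405


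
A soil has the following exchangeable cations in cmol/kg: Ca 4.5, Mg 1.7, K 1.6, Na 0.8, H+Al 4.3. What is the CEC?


Step 1: CEC = Ca + Mg + K + Na + (H+Al)
Step 2: CEC = 4.5 + 1.7 + 1.6 + 0.8 + 4.3
Step 3: CEC = 12.9 cmol/kg

12.9


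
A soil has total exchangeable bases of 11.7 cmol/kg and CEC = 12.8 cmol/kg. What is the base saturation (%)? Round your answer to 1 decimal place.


Step 1: BS = 100 * (sum of bases) / CEC
Step 2: BS = 100 * 11.7 / 12.8
Step 3: BS = 91.4%

91.4


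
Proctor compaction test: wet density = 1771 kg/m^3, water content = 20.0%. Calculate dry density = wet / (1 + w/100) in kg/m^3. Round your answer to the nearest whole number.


Step 1: Dry density = wet density / (1 + w/100)
Step 2: Dry density = 1771 / (1 + 20.0/100)
Step 3: Dry density = 1771 / 1.2
Step 4: Dry density = 1476 kg/m^3

1476


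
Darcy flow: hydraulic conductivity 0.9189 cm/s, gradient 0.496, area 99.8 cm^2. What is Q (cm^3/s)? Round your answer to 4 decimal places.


Step 1: Apply Darcy's law: Q = K * i * A
Step 2: Q = 0.9189 * 0.496 * 99.8
Step 3: Q = 45.4863 cm^3/s

45.4863


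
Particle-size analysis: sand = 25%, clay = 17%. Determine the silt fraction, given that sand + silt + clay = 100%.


Step 1: sand + silt + clay = 100%
Step 2: silt = 100 - sand - clay
Step 3: silt = 100 - 25 - 17
Step 4: silt = 58%

58


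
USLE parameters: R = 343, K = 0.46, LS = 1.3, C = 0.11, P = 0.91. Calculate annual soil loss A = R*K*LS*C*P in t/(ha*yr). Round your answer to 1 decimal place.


Step 1: A = R * K * LS * C * P
Step 2: R * K = 343 * 0.46 = 157.78
Step 3: (R*K) * LS = 157.78 * 1.3 = 205.114
Step 4: * C * P = 205.114 * 0.11 * 0.91 = 20.5
Step 5: A = 20.5 t/(ha*yr)

20.5


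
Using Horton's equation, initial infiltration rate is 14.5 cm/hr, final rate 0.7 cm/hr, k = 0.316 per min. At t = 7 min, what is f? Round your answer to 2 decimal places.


Step 1: f = fc + (f0 - fc) * exp(-k * t)
Step 2: exp(-0.316 * 7) = 0.109481
Step 3: f = 0.7 + (14.5 - 0.7) * 0.109481
Step 4: f = 0.7 + 13.8 * 0.109481
Step 5: f = 2.21 cm/hr

2.21


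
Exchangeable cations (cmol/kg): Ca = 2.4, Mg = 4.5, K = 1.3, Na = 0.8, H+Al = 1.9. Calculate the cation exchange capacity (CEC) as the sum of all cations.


Step 1: CEC = Ca + Mg + K + Na + (H+Al)
Step 2: CEC = 2.4 + 4.5 + 1.3 + 0.8 + 1.9
Step 3: CEC = 10.9 cmol/kg

10.9


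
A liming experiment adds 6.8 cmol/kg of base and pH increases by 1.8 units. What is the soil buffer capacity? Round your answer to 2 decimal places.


Step 1: BC = change in base / change in pH
Step 2: BC = 6.8 / 1.8
Step 3: BC = 3.78 cmol/(kg*pH unit)

3.78


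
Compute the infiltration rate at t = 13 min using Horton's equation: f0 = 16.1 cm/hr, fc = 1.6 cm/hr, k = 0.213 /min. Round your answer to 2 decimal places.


Step 1: f = fc + (f0 - fc) * exp(-k * t)
Step 2: exp(-0.213 * 13) = 0.062725
Step 3: f = 1.6 + (16.1 - 1.6) * 0.062725
Step 4: f = 1.6 + 14.5 * 0.062725
Step 5: f = 2.51 cm/hr

2.51


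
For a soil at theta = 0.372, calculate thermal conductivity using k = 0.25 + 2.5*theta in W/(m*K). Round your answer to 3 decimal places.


Step 1: k = 0.25 + 2.5 * theta
Step 2: k = 0.25 + 2.5 * 0.372
Step 3: k = 0.25 + 0.93
Step 4: k = 1.18 W/(m*K)

1.18


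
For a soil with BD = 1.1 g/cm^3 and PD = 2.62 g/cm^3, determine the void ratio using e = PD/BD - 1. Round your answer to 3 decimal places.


Step 1: e = PD / BD - 1
Step 2: e = 2.62 / 1.1 - 1
Step 3: e = 2.38182 - 1
Step 4: e = 1.382

1.382


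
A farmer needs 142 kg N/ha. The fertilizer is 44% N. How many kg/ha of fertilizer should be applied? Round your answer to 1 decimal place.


Step 1: Fertilizer rate = target N / (N content / 100)
Step 2: Rate = 142 / (44 / 100)
Step 3: Rate = 142 / 0.44
Step 4: Rate = 322.7 kg/ha

322.7


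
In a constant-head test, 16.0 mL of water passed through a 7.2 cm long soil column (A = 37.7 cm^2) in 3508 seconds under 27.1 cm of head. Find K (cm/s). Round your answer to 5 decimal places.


Step 1: K = Q * L / (A * t * h)
Step 2: Numerator = 16.0 * 7.2 = 115.2
Step 3: Denominator = 37.7 * 3508 * 27.1 = 3584018.36
Step 4: K = 115.2 / 3584018.36 = 0.00003 cm/s

0.00003


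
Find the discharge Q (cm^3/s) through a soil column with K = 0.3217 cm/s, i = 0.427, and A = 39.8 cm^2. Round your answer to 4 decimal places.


Step 1: Apply Darcy's law: Q = K * i * A
Step 2: Q = 0.3217 * 0.427 * 39.8
Step 3: Q = 5.4672 cm^3/s

5.4672


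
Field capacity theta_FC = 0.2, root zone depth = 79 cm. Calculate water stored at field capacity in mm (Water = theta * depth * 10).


Step 1: Water (mm) = theta_FC * depth (cm) * 10
Step 2: Water = 0.2 * 79 * 10
Step 3: Water = 158.0 mm

158.0


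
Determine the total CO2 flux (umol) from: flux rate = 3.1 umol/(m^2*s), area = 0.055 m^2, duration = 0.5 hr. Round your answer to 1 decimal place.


Step 1: Convert time to seconds: 0.5 hr * 3600 = 1800.0 s
Step 2: Total = flux * area * time_s
Step 3: Total = 3.1 * 0.055 * 1800.0
Step 4: Total = 306.9 umol

306.9


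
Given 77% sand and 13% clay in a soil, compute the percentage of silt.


Step 1: sand + silt + clay = 100%
Step 2: silt = 100 - sand - clay
Step 3: silt = 100 - 77 - 13
Step 4: silt = 10%

10


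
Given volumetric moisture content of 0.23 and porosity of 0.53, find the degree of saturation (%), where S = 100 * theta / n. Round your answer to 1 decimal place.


Step 1: S = 100 * theta_v / n
Step 2: S = 100 * 0.23 / 0.53
Step 3: S = 43.4%

43.4


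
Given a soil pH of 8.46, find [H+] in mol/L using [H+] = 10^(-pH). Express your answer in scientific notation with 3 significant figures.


Step 1: [H+] = 10^(-pH)
Step 2: [H+] = 10^(-8.46)
Step 3: [H+] = 3.47e-09 mol/L

3.47e-09
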